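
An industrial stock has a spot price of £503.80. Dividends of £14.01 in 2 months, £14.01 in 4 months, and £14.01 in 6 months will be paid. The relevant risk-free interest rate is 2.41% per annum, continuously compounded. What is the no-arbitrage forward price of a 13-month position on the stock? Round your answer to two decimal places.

£474.33

PV(dividends) I = 14.01·e^(−0.0241·2/12) + 14.01·e^(−0.0241·4/12) + 14.01·e^(−0.0241·6/12)
I = 13.9538 + 13.8979 + 13.8422 = 41.6939
F = (S − I)·e^(rT) = (503.80 − 41.6939) · e^(0.0241·13/12)
= 462.1061 · e^0.026108 = 462.1061 × 1.026452 = £474.33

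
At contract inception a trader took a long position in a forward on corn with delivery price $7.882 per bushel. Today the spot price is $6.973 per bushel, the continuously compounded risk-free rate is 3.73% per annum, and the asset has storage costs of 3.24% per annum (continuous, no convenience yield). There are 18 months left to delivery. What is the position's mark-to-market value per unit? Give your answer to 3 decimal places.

Current fair forward for the remaining 18 months: F = S·e^((r + u)·T), (r + u) = 0.0373 + 0.0324 = 0.0697
F = 6.973 · e^(0.0697 × 18/12) = 6.973 × 1.110211 = 7.7415
Value of long forward = (F − K)·e^(−rT) = (7.7415 − 7.882) · e^(−0.0373·18/12)
= -0.1405 × 0.945586 = -0.133

-$0.133 per bushel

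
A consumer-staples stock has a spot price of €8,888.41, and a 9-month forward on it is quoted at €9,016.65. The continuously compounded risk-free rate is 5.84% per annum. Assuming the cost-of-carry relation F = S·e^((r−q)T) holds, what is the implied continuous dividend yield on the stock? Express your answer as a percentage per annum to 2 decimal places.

From F = S·e^((r−q)T): (r − q) = ln(F/S)/T
ln(9016.65/8888.41) = ln(1.014428) = 0.014325
(r − q) = 0.014325 / (9/12) = 0.019100
q = r − ln(F/S)/T = 0.0584 − 0.019100 = 0.039300
q = 3.93%

3.93%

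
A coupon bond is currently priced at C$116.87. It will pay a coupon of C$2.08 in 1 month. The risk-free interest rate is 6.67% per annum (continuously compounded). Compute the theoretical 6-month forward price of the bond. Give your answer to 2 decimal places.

C$118.69

PV(coupons) I = 2.08·e^(−0.0667·1/12)
I = 2.0685
F = (S − I)·e^(rT) = (116.87 − 2.0685) · e^(0.0667·6/12)
= 114.8015 · e^0.033350 = 114.8015 × 1.033912 = C$118.69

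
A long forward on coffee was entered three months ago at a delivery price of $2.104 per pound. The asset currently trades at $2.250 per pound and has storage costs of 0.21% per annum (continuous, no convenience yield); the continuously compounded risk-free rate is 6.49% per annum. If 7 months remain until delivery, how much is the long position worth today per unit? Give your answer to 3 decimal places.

Current fair forward for the remaining 7 months: F = S·e^((r + u)·T), (r + u) = 0.0649 + 0.0021 = 0.0670
F = 2.250 · e^(0.0670 × 7/12) = 2.250 × 1.039857 = 2.3397
Value of long forward = (F − K)·e^(−rT) = (2.3397 − 2.104) · e^(−0.0649·7/12)
= 0.2357 × 0.962849 = 0.227

$0.227 per pound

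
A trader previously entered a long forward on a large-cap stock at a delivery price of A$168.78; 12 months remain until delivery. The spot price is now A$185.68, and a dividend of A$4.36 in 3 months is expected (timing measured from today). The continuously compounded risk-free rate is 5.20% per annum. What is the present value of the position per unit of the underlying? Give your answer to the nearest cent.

A$21.15

PV(remaining dividends) I = 4.36·e^(−0.0520·3/12) = 4.3037
Current forward F = (S − I)·e^(rT) = (185.68 − 4.3037)·e^(0.0520·12/12) = 181.3763 × 1.053376 = 191.0574
Value (long) = (F − K)·e^(−rT) = (191.0574 − 168.78) × 0.949329 = 21.1486
Value = A$21.15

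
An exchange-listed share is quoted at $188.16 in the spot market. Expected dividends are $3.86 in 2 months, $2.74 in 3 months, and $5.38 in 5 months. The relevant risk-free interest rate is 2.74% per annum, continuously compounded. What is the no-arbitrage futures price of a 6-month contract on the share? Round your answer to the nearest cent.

$178.71

PV(dividends) I = 3.86·e^(−0.0274·2/12) + 2.74·e^(−0.0274·3/12) + 5.38·e^(−0.0274·5/12)
I = 3.8424 + 2.7213 + 5.3189 = 11.8826
F = (S − I)·e^(rT) = (188.16 − 11.8826) · e^(0.0274·6/12)
= 176.2774 · e^0.013700 = 176.2774 × 1.013794 = $178.71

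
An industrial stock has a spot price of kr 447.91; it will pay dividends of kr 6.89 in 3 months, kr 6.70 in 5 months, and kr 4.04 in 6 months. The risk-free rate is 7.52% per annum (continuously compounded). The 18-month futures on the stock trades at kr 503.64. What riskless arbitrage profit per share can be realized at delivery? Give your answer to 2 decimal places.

PV(dividends) I = 6.89·e^(−0.0752·3/12) + 6.70·e^(−0.0752·5/12) + 4.04·e^(−0.0752·6/12) = 17.1459
Fair futures F* = (S − I)·e^(rT) = (447.91 − 17.1459)·e^0.112800 = 430.7641 × 1.119408 = 482.2008
Market kr 503.64 > fair 482.2008: forward overpriced → cash-and-carry (borrow at r, buy the stock and collect the dividends, short the forward).
Profit at T = |F_mkt − F*| = |503.64 − 482.2008| = kr 21.44 per share

kr 21.44 per share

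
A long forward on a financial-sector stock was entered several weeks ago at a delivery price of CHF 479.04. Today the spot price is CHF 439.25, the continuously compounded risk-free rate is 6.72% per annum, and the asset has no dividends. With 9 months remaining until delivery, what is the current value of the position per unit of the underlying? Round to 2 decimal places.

Current fair forward for the remaining 9 months: F = S·e^(r·T), r = 0.0672
F = 439.25 · e^(0.0672 × 9/12) = 439.25 × 1.051692 = 461.9557
Value of long forward = (F − K)·e^(−rT) = (461.9557 − 479.04) · e^(−0.0672·9/12)
= -17.0843 × 0.950849 = -16.24

-CHF 16.24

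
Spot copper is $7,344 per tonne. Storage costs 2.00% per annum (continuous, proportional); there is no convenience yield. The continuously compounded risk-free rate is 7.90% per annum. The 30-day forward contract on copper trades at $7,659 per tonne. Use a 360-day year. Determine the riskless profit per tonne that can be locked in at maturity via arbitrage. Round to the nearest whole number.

Fair forward: F* = S·e^(carry·T), with carry = (r + u) = 0.0790 + 0.0200 = 0.0990
F* = 7344 · e^(0.0990 × 30/360) = 7344 · e^0.008250 = 7344 × 1.008284 = $7404.8377
Market $7659 > fair $7404.8377: forward overpriced → cash-and-carry (buy spot, short the forward).
At maturity, profit = |F_mkt − F*| = |7659 − 7404.8377| = $254 per tonne

$254 per tonne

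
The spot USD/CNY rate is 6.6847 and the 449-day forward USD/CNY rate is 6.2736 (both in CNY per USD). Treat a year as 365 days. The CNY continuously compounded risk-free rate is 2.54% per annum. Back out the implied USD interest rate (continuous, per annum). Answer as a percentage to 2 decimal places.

F = S·e^((r_CNY − r_USD)T) ⇒ r_USD = r_CNY − ln(F/S)/T
ln(6.2736/6.6847) = -0.063471; /(449/365) = -0.051597
r_USD = 0.0254 + 0.051597 = 0.076997
r_USD = 7.70%

7.70%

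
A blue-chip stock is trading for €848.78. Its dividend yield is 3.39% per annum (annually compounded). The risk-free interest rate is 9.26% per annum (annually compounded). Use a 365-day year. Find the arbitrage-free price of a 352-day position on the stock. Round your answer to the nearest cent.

F = S · (1+r)^T / (1+q)^T
= 848.78 × 1.089159 / 1.032673 = 848.78 × 1.054699
F = €895.21

€895.21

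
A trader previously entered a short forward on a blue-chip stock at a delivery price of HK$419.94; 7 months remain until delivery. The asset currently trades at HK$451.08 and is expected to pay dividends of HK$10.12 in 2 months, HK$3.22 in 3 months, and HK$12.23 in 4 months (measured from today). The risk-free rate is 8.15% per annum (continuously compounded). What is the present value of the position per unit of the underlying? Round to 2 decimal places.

PV(remaining dividends) I = 10.12·e^(−0.0815·2/12) + 3.22·e^(−0.0815·3/12) + 12.23·e^(−0.0815·4/12) = 25.0407
Current forward F = (S − I)·e^(rT) = (451.08 − 25.0407)·e^(0.0815·7/12) = 426.0393 × 1.048690 = 446.7832
Value (long) = (F − K)·e^(−rT) = (446.7832 − 419.94) × 0.953571 = 25.5969
Short position value = −(long value) = -HK$25.60

-HK$25.60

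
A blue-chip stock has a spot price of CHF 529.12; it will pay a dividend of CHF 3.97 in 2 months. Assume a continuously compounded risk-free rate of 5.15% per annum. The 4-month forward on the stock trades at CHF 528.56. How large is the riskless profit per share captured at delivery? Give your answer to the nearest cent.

PV(dividends) I = 3.97·e^(−0.0515·2/12) = 3.9361
Fair forward F* = (S − I)·e^(rT) = (529.12 − 3.9361)·e^0.017167 = 525.1839 × 1.017315 = 534.2775
Market CHF 528.56 < fair 534.2775: forward underpriced → reverse cash-and-carry (short the stock, invest proceeds at r, pay the dividends, go long the forward).
Profit at T = |F_mkt − F*| = |528.56 − 534.2775| = CHF 5.72 per share

CHF 5.72 per share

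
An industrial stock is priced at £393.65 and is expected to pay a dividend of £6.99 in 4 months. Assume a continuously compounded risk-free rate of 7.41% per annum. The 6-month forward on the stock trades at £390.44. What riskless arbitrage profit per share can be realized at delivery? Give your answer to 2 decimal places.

PV(dividends) I = 6.99·e^(−0.0741·4/12) = 6.8195
Fair forward F* = (S − I)·e^(rT) = (393.65 − 6.8195)·e^0.037050 = 386.8305 × 1.037745 = 401.4314
Market £390.44 < fair 401.4314: forward underpriced → reverse cash-and-carry (short the stock, invest proceeds at r, pay the dividends, go long the forward).
Profit at T = |F_mkt − F*| = |390.44 − 401.4314| = £10.99 per share

£10.99 per share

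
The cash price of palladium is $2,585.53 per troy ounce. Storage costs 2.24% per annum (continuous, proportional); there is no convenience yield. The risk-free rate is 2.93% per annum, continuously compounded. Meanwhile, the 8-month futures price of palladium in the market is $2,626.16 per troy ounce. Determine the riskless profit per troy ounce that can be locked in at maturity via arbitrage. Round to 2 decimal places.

Fair futures: F* = S·e^(carry·T), with carry = (r + u) = 0.0293 + 0.0224 = 0.0517
F* = 2585.53 · e^(0.0517 × 8/12) = 2585.53 · e^0.03446667 = 2585.53 × 1.03506753 = $2676.1982
Market $2626.16 < fair $2676.1982: forward underpriced → reverse cash-and-carry (short spot, go long the forward).
At maturity, profit = |F_mkt − F*| = |2626.16 − 2676.1982| = $50.04 per troy ounce

$50.04 per troy ounce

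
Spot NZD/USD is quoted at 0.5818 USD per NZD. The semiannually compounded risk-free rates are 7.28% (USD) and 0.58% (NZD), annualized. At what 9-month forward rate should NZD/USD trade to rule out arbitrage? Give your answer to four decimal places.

By covered interest parity, F = S · (1+r_USD/2)^(2T) / (1+r_NZD/2)^(2T)
= 0.5818 × 1.055094 / 1.004353 = 0.5818 × 1.050521
F = 0.6112 USD per NZD

0.6112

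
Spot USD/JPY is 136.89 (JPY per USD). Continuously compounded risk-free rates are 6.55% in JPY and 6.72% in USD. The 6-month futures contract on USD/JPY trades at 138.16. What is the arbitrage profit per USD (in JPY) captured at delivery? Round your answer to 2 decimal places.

1.39 per USD (in JPY)

Fair futures: F* = S·e^(carry·T), with carry = (r_JPY − r_USD) = 0.0655 − 0.0672 = -0.0017
F* = 136.89 · e^(-0.0017 × 6/12) = 136.89 · e^-0.000850 = 136.89 × 0.999150 = 136.7736
Market 138.16 > fair 136.7736: forward overpriced → cash-and-carry (buy spot, short the forward).
At maturity, profit = |F_mkt − F*| = |138.16 − 136.7736| = 1.39 per USD (in JPY)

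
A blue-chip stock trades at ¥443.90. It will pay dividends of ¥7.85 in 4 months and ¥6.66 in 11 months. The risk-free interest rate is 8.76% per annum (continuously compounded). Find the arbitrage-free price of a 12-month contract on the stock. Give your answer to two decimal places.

¥469.51

PV(dividends) I = 7.85·e^(−0.0876·4/12) + 6.66·e^(−0.0876·11/12)
I = 7.6241 + 6.1461 = 13.7702
F = (S − I)·e^(rT) = (443.90 − 13.7702) · e^(0.0876·12/12)
= 430.1298 · e^0.087600 = 430.1298 × 1.091551 = ¥469.51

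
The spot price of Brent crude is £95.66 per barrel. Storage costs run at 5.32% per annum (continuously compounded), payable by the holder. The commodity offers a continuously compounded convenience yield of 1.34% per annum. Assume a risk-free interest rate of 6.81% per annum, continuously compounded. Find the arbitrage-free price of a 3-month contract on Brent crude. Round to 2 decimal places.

Net carry = r + u − y = 0.0681 + 0.0532 − 0.0134 = 0.1079
F = S·e^((r+u−y)T) = 95.66 · e^(0.1079 × 3/12) = 95.66 · e^0.026975
= 95.66 × 1.027342 = £98.28 per barrel

£98.28 per barrel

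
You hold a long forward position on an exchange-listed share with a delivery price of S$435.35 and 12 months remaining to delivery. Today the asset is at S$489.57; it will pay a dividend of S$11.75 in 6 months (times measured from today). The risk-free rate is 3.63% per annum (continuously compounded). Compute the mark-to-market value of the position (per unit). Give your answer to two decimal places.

S$58.20

PV(remaining dividends) I = 11.75·e^(−0.0363·6/12) = 11.5387
Current forward F = (S − I)·e^(rT) = (489.57 − 11.5387)·e^(0.0363·12/12) = 478.0313 × 1.036967 = 495.7027
Value (long) = (F − K)·e^(−rT) = (495.7027 − 435.35) × 0.964351 = 58.2012
Value = S$58.20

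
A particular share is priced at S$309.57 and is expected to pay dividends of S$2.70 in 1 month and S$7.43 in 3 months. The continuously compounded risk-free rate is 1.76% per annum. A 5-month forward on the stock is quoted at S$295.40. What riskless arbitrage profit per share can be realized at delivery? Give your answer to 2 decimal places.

S$6.28 per share

PV(dividends) I = 2.70·e^(−0.0176·1/12) + 7.43·e^(−0.0176·3/12) = 10.0934
Fair forward F* = (S − I)·e^(rT) = (309.57 − 10.0934)·e^0.007333 = 299.4766 × 1.007360 = 301.6807
Market S$295.40 < fair 301.6807: forward underpriced → reverse cash-and-carry (short the stock, invest proceeds at r, pay the dividends, go long the forward).
Profit at T = |F_mkt − F*| = |295.40 − 301.6807| = S$6.28 per share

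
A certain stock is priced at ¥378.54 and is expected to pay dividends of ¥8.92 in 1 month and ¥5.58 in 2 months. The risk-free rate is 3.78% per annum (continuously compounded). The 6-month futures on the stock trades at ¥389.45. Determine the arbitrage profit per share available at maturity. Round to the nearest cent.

PV(dividends) I = 8.92·e^(−0.0378·1/12) + 5.58·e^(−0.0378·2/12) = 14.4369
Fair futures F* = (S − I)·e^(rT) = (378.54 − 14.4369)·e^0.018900 = 364.1031 × 1.019080 = 371.0502
Market ¥389.45 > fair 371.0502: forward overpriced → cash-and-carry (borrow at r, buy the stock and collect the dividends, short the forward).
Profit at T = |F_mkt − F*| = |389.45 − 371.0502| = ¥18.40 per share

¥18.40 per share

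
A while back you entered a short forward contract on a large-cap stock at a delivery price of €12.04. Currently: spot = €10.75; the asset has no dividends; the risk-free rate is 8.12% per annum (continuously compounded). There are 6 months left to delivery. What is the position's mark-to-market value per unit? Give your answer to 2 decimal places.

Current fair forward for the remaining 6 months: F = S·e^(r·T), r = 0.0812
F = 10.75 · e^(0.0812 × 6/12) = 10.75 × 1.041435 = 11.1954
Value of long forward = (F − K)·e^(−rT) = (11.1954 − 12.04) · e^(−0.0812·6/12)
= -0.8446 × 0.960213 = -0.81
Short position value = −(long value) = €0.81

€0.81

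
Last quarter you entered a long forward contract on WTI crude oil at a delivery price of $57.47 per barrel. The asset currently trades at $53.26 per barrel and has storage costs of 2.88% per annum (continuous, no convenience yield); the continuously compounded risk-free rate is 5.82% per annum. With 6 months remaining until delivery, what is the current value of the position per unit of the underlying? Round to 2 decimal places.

Current fair forward for the remaining 6 months: F = S·e^((r + u)·T), (r + u) = 0.0582 + 0.0288 = 0.0870
F = 53.26 · e^(0.0870 × 6/12) = 53.26 × 1.044460 = 55.6279
Value of long forward = (F − K)·e^(−rT) = (55.6279 − 57.47) · e^(−0.0582·6/12)
= -1.8421 × 0.971319 = -1.79

-$1.79 per barrel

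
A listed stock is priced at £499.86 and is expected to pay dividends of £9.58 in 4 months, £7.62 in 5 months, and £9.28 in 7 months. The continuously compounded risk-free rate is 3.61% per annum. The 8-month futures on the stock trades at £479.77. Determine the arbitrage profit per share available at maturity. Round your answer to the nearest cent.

PV(dividends) I = 9.58·e^(−0.0361·4/12) + 7.62·e^(−0.0361·5/12) + 9.28·e^(−0.0361·7/12) = 26.0583
Fair futures F* = (S − I)·e^(rT) = (499.86 − 26.0583)·e^0.024067 = 473.8017 × 1.024359 = 485.3430
Market £479.77 < fair 485.3430: forward underpriced → reverse cash-and-carry (short the stock, invest proceeds at r, pay the dividends, go long the forward).
Profit at T = |F_mkt − F*| = |479.77 − 485.3430| = £5.57 per share

£5.57 per share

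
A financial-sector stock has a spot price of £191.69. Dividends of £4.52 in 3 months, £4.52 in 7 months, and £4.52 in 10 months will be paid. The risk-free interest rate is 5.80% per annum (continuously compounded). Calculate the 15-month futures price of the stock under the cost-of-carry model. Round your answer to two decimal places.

PV(dividends) I = 4.52·e^(−0.0580·3/12) + 4.52·e^(−0.0580·7/12) + 4.52·e^(−0.0580·10/12)
I = 4.4549 + 4.3696 + 4.3067 = 13.1312
F = (S − I)·e^(rT) = (191.69 − 13.1312) · e^(0.0580·15/12)
= 178.5588 · e^0.072500 = 178.5588 × 1.075193 = £191.99

£191.99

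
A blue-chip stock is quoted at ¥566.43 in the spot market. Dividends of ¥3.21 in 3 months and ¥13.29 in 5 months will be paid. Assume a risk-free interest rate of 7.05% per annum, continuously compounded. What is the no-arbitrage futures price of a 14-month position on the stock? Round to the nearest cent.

PV(dividends) I = 3.21·e^(−0.0705·3/12) + 13.29·e^(−0.0705·5/12)
I = 3.1539 + 12.9053 = 16.0592
F = (S − I)·e^(rT) = (566.43 − 16.0592) · e^(0.0705·14/12)
= 550.3708 · e^0.082250 = 550.3708 × 1.085727 = ¥597.55

¥597.55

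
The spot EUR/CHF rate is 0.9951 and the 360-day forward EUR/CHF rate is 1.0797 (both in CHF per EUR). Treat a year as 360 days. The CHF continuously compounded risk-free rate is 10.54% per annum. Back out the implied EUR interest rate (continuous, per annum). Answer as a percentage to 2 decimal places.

F = S·e^((r_CHF − r_EUR)T) ⇒ r_EUR = r_CHF − ln(F/S)/T
ln(1.0797/0.9951) = 0.081595; /(360/360) = 0.081595
r_EUR = 0.1054 − 0.081595 = 0.023805
r_EUR = 2.38%

2.38%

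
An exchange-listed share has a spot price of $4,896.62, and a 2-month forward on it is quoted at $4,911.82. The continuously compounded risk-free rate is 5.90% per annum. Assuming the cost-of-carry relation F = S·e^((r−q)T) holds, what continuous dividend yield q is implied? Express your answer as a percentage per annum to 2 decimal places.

4.04%

From F = S·e^((r−q)T): (r − q) = ln(F/S)/T
ln(4911.82/4896.62) = ln(1.003104) = 0.003099
(r − q) = 0.003099 / (2/12) = 0.018594
q = r − ln(F/S)/T = 0.0590 − 0.018594 = 0.040406
q = 4.04%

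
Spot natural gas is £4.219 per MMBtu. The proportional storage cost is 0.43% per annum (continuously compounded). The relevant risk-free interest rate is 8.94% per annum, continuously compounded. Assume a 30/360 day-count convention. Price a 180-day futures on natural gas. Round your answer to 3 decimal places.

Net carry = r + u − y = 0.0894 + 0.0043 − 0.0000 = 0.0937
F = S·e^((r+u−y)T) = 4.219 · e^(0.0937 × 180/360) = 4.219 · e^0.046850
= 4.219 × 1.047965 = £4.421 per MMBtu

£4.421 per MMBtu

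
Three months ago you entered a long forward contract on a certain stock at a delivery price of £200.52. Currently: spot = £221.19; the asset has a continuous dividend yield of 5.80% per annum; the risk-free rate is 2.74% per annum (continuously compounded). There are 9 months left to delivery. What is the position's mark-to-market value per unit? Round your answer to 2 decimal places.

£15.33

Current fair forward for the remaining 9 months: F = S·e^((r − q)·T), (r − q) = 0.0274 − 0.0580 = -0.0306
F = 221.19 · e^(-0.0306 × 9/12) = 221.19 × 0.977311 = 216.1714
Value of long forward = (F − K)·e^(−rT) = (216.1714 − 200.52) · e^(−0.0274·9/12)
= 15.6514 × 0.979660 = 15.33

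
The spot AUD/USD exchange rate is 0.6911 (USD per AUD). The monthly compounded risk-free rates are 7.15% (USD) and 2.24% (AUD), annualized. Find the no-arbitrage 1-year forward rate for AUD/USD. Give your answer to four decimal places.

By covered interest parity, F = S · (1+r_USD/12)^(12T) / (1+r_AUD/12)^(12T)
= 0.6911 × 1.073890 / 1.022631 = 0.6911 × 1.050125
F = 0.7257 USD per AUD

0.7257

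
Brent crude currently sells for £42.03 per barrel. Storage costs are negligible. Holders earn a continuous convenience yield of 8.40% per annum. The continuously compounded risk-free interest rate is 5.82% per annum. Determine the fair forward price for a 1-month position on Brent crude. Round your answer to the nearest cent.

Net carry = r + u − y = 0.0582 + 0.0000 − 0.0840 = -0.0258
F = S·e^((r+u−y)T) = 42.03 · e^(-0.0258 × 1/12) = 42.03 · e^-0.002150
= 42.03 × 0.997852 = £41.94 per barrel

£41.94 per barrel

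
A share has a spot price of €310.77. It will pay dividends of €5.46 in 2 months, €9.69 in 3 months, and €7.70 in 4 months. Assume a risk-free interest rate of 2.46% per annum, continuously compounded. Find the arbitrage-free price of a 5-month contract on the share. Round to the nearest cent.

PV(dividends) I = 5.46·e^(−0.0246·2/12) + 9.69·e^(−0.0246·3/12) + 7.70·e^(−0.0246·4/12)
I = 5.4377 + 9.6306 + 7.6371 = 22.7054
F = (S − I)·e^(rT) = (310.77 − 22.7054) · e^(0.0246·5/12)
= 288.0646 · e^0.010250 = 288.0646 × 1.010303 = €291.03

€291.03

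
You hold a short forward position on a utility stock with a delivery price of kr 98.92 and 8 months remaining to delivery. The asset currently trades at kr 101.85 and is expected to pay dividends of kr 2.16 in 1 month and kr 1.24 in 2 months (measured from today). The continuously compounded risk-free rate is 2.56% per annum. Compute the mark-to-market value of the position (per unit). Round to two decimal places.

-kr 1.21

PV(remaining dividends) I = 2.16·e^(−0.0256·1/12) + 1.24·e^(−0.0256·2/12) = 3.3901
Current forward F = (S − I)·e^(rT) = (101.85 − 3.3901)·e^(0.0256·8/12) = 98.4599 × 1.017213 = 100.1547
Value (long) = (F − K)·e^(−rT) = (100.1547 − 98.92) × 0.983078 = 1.2138
Short position value = −(long value) = -kr 1.21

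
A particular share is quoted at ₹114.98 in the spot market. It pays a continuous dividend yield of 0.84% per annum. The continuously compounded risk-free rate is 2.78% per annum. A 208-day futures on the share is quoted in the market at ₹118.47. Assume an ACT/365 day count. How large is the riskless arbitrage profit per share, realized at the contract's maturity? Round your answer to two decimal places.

₹2.21 per share

Fair futures: F* = S·e^(carry·T), with carry = (r − q) = 0.0278 − 0.0084 = 0.0194
F* = 114.98 · e^(0.0194 × 208/365) = 114.98 · e^0.011055 = 114.98 × 1.011116 = ₹116.2581
Market ₹118.47 > fair ₹116.2581: forward overpriced → cash-and-carry (buy spot, short the forward).
At maturity, profit = |F_mkt − F*| = |118.47 − 116.2581| = ₹2.21 per share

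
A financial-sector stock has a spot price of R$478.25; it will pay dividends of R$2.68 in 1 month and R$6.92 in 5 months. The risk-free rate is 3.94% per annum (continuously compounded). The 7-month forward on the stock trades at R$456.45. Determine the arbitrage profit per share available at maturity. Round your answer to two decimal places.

R$23.22 per share

PV(dividends) I = 2.68·e^(−0.0394·1/12) + 6.92·e^(−0.0394·5/12) = 9.4785
Fair forward F* = (S − I)·e^(rT) = (478.25 − 9.4785)·e^0.022983 = 468.7715 × 1.023249 = 479.6700
Market R$456.45 < fair 479.6700: forward underpriced → reverse cash-and-carry (short the stock, invest proceeds at r, pay the dividends, go long the forward).
Profit at T = |F_mkt − F*| = |456.45 − 479.6700| = R$23.22 per share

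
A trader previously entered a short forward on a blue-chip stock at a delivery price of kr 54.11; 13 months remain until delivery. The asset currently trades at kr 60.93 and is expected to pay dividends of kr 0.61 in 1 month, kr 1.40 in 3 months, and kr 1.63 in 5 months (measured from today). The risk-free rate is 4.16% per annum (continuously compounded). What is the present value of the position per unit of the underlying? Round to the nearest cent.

-kr 5.61

PV(remaining dividends) I = 0.61·e^(−0.0416·1/12) + 1.40·e^(−0.0416·3/12) + 1.63·e^(−0.0416·5/12) = 3.5954
Current forward F = (S − I)·e^(rT) = (60.93 − 3.5954)·e^(0.0416·13/12) = 57.3346 × 1.046098 = 59.9776
Value (long) = (F − K)·e^(−rT) = (59.9776 − 54.11) × 0.955934 = 5.6090
Short position value = −(long value) = -kr 5.61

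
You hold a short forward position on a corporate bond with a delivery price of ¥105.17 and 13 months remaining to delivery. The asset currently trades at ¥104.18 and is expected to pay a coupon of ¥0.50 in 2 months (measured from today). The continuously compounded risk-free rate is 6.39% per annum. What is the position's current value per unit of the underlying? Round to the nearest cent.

-¥5.55

PV(remaining coupons) I = 0.50·e^(−0.0639·2/12) = 0.4947
Current forward F = (S − I)·e^(rT) = (104.18 − 0.4947)·e^(0.0639·13/12) = 103.6853 × 1.071677 = 111.1172
Value (long) = (F − K)·e^(−rT) = (111.1172 − 105.17) × 0.933117 = 5.5494
Short position value = −(long value) = -¥5.55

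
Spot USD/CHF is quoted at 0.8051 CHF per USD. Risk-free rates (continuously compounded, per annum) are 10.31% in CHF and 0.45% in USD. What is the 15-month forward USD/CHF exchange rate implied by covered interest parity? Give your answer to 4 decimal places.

F = S·e^((r_CHF − r_USD)T) = 0.8051 · e^((0.1031 − 0.0045) × 15/12)
= 0.8051 · e^0.123250 = 0.8051 × 1.131167
F = 0.9107 CHF per USD

0.9107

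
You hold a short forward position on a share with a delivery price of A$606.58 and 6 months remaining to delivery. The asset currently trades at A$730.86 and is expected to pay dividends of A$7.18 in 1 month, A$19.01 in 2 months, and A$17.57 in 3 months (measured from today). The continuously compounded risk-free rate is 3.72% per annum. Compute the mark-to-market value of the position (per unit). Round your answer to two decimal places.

PV(remaining dividends) I = 7.18·e^(−0.0372·1/12) + 19.01·e^(−0.0372·2/12) + 17.57·e^(−0.0372·3/12) = 43.4576
Current forward F = (S − I)·e^(rT) = (730.86 − 43.4576)·e^(0.0372·6/12) = 687.4024 × 1.018774 = 700.3077
Value (long) = (F − K)·e^(−rT) = (700.3077 − 606.58) × 0.981572 = 92.0005
Short position value = −(long value) = -A$92.00

-A$92.00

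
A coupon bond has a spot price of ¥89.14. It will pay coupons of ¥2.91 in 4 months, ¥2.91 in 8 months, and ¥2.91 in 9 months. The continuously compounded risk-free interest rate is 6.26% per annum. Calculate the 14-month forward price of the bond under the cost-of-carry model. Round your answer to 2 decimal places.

¥86.84

PV(coupons) I = 2.91·e^(−0.0626·4/12) + 2.91·e^(−0.0626·8/12) + 2.91·e^(−0.0626·9/12)
I = 2.8499 + 2.7911 + 2.7765 = 8.4175
F = (S − I)·e^(rT) = (89.14 − 8.4175) · e^(0.0626·14/12)
= 80.7225 · e^0.073033 = 80.7225 × 1.075766 = ¥86.84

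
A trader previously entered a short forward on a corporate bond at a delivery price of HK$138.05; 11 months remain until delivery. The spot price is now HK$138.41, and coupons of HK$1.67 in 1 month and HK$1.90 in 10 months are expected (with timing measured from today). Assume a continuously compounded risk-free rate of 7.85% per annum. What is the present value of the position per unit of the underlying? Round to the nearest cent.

PV(remaining coupons) I = 1.67·e^(−0.0785·1/12) + 1.90·e^(−0.0785·10/12) = 3.4388
Current forward F = (S − I)·e^(rT) = (138.41 − 3.4388)·e^(0.0785·11/12) = 134.9712 × 1.074611 = 145.0415
Value (long) = (F − K)·e^(−rT) = (145.0415 − 138.05) × 0.930570 = 6.5061
Short position value = −(long value) = -HK$6.51

-HK$6.51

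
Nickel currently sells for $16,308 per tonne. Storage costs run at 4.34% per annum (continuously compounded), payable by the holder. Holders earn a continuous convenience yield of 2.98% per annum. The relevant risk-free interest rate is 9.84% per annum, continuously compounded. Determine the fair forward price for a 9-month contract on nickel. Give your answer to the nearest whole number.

$17,737 per tonne

Net carry = r + u − y = 0.0984 + 0.0434 − 0.0298 = 0.1120
F = S·e^((r+u−y)T) = 16308 · e^(0.1120 × 9/12) = 16308 · e^0.084000
= 16308 × 1.087629 = $17,737 per tonne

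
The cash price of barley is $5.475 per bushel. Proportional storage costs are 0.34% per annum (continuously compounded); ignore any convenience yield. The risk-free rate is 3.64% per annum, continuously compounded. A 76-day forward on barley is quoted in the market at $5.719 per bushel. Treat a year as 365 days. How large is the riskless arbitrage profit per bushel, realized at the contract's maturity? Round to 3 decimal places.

$0.198 per bushel

Fair forward: F* = S·e^(carry·T), with carry = (r + u) = 0.0364 + 0.0034 = 0.0398
F* = 5.475 · e^(0.0398 × 76/365) = 5.475 · e^0.008287 = 5.475 × 1.008321 = $5.5206
Market $5.719 > fair $5.5206: forward overpriced → cash-and-carry (buy spot, short the forward).
At maturity, profit = |F_mkt − F*| = |5.719 − 5.5206| = $0.198 per bushel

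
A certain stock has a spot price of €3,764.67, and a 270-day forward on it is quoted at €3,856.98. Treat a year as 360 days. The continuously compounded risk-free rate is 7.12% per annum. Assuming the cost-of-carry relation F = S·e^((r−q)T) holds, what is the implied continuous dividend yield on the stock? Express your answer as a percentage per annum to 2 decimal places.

3.89%

From F = S·e^((r−q)T): (r − q) = ln(F/S)/T
ln(3856.98/3764.67) = ln(1.024520) = 0.024224
(r − q) = 0.024224 / (270/360) = 0.032299
q = r − ln(F/S)/T = 0.0712 − 0.032299 = 0.038901
q = 3.89%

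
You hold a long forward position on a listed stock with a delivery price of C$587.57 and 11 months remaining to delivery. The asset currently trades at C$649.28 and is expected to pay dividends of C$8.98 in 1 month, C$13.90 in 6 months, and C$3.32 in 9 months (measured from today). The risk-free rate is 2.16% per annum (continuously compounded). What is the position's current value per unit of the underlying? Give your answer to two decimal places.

PV(remaining dividends) I = 8.98·e^(−0.0216·1/12) + 13.90·e^(−0.0216·6/12) + 3.32·e^(−0.0216·9/12) = 25.9812
Current forward F = (S − I)·e^(rT) = (649.28 − 25.9812)·e^(0.0216·11/12) = 623.2988 × 1.019997 = 635.7629
Value (long) = (F − K)·e^(−rT) = (635.7629 − 587.57) × 0.980395 = 47.2481
Value = C$47.25

C$47.25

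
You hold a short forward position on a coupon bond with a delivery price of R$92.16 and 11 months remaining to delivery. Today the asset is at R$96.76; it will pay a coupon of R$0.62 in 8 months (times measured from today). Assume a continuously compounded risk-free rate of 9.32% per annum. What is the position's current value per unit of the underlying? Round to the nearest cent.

-R$11.56

PV(remaining coupons) I = 0.62·e^(−0.0932·8/12) = 0.5826
Current forward F = (S − I)·e^(rT) = (96.76 − 0.5826)·e^(0.0932·11/12) = 96.1774 × 1.089189 = 104.7554
Value (long) = (F − K)·e^(−rT) = (104.7554 − 92.16) × 0.918114 = 11.5640
Short position value = −(long value) = -R$11.56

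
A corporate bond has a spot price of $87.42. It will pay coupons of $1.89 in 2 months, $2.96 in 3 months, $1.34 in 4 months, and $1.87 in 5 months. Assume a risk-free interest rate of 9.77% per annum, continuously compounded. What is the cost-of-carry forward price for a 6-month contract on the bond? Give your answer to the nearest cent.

PV(coupons) I = 1.89·e^(−0.0977·2/12) + 2.96·e^(−0.0977·3/12) + 1.34·e^(−0.0977·4/12) + 1.87·e^(−0.0977·5/12)
I = 1.8595 + 2.8886 + 1.2971 + 1.7954 = 7.8406
F = (S − I)·e^(rT) = (87.42 − 7.8406) · e^(0.0977·6/12)
= 79.5794 · e^0.048850 = 79.5794 × 1.050063 = $83.56

$83.56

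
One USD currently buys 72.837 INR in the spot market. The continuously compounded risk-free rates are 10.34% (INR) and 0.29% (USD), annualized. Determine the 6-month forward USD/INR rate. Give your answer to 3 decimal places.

F = S·e^((r_INR − r_USD)T) = 72.837 · e^((0.1034 − 0.0029) × 6/12)
= 72.837 · e^0.050250 = 72.837 × 1.051534
F = 76.591 INR per USD

76.591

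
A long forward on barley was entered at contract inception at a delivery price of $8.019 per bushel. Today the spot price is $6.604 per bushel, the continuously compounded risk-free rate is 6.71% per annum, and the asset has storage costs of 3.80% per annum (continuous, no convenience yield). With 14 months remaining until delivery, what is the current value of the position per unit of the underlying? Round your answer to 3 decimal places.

-$0.512 per bushel

Current fair forward for the remaining 14 months: F = S·e^((r + u)·T), (r + u) = 0.0671 + 0.0380 = 0.1051
F = 6.604 · e^(0.1051 × 14/12) = 6.604 × 1.130451 = 7.4655
Value of long forward = (F − K)·e^(−rT) = (7.4655 − 8.019) · e^(−0.0671·14/12)
= -0.5535 × 0.924702 = -0.512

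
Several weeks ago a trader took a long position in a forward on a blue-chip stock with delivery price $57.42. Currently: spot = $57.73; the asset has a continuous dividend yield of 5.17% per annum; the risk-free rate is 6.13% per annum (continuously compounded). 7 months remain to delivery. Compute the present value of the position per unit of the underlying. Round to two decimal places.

$0.61

Current fair forward for the remaining 7 months: F = S·e^((r − q)·T), (r − q) = 0.0613 − 0.0517 = 0.0096
F = 57.73 · e^(0.0096 × 7/12) = 57.73 × 1.005616 = 58.0542
Value of long forward = (F − K)·e^(−rT) = (58.0542 − 57.42) · e^(−0.0613·7/12)
= 0.6342 × 0.964873 = 0.61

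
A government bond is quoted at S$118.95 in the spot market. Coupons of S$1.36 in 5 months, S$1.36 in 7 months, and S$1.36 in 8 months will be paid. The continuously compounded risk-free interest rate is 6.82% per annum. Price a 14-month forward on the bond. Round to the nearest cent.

PV(coupons) I = 1.36·e^(−0.0682·5/12) + 1.36·e^(−0.0682·7/12) + 1.36·e^(−0.0682·8/12)
I = 1.3219 + 1.3070 + 1.2995 = 3.9284
F = (S − I)·e^(rT) = (118.95 − 3.9284) · e^(0.0682·14/12)
= 115.0216 · e^0.079567 = 115.0216 × 1.082818 = S$124.55

S$124.55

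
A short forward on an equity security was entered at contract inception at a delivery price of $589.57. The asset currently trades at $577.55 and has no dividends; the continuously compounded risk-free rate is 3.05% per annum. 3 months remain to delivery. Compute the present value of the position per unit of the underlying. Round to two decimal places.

$7.54

Current fair forward for the remaining 3 months: F = S·e^(r·T), r = 0.0305
F = 577.55 · e^(0.0305 × 3/12) = 577.55 × 1.007654 = 581.9706
Value of long forward = (F − K)·e^(−rT) = (581.9706 − 589.57) · e^(−0.0305·3/12)
= -7.5994 × 0.992404 = -7.54
Short position value = −(long value) = $7.54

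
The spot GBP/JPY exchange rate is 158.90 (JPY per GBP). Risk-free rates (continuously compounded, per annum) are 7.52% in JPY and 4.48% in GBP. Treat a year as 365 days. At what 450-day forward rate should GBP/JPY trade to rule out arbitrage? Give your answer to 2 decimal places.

164.97

F = S·e^((r_JPY − r_GBP)T) = 158.90 · e^((0.0752 − 0.0448) × 450/365)
= 158.90 · e^0.037479 = 158.90 × 1.038190
F = 164.97 JPY per GBP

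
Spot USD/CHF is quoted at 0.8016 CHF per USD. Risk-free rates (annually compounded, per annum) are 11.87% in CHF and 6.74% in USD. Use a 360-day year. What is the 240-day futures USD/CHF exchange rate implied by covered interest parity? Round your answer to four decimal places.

By covered interest parity, F = S · (1+r_CHF)^T / (1+r_USD)^T
= 0.8016 × 1.077645 / 1.044443 = 0.8016 × 1.031789
F = 0.8271 CHF per USD

0.8271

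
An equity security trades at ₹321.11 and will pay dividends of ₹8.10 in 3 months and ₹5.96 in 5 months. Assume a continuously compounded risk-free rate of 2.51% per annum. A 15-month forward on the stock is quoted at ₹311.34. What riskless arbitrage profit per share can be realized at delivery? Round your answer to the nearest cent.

₹5.61 per share

PV(dividends) I = 8.10·e^(−0.0251·3/12) + 5.96·e^(−0.0251·5/12) = 13.9473
Fair forward F* = (S − I)·e^(rT) = (321.11 − 13.9473)·e^0.031375 = 307.1627 × 1.031872 = 316.9526
Market ₹311.34 < fair 316.9526: forward underpriced → reverse cash-and-carry (short the stock, invest proceeds at r, pay the dividends, go long the forward).
Profit at T = |F_mkt − F*| = |311.34 − 316.9526| = ₹5.61 per share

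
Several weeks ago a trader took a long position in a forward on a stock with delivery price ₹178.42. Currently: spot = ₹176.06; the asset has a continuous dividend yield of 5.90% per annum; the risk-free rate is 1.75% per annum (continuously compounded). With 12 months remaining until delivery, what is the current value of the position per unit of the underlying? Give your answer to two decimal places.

Current fair forward for the remaining 12 months: F = S·e^((r − q)·T), (r − q) = 0.0175 − 0.0590 = -0.0415
F = 176.06 · e^(-0.0415 × 12/12) = 176.06 × 0.959349 = 168.9030
Value of long forward = (F − K)·e^(−rT) = (168.9030 − 178.42) · e^(−0.0175·12/12)
= -9.5170 × 0.982652 = -9.35

-₹9.35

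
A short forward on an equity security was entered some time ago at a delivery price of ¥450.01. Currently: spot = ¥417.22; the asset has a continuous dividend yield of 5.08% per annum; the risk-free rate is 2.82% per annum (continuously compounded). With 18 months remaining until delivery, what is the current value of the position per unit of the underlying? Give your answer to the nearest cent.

¥44.76

Current fair forward for the remaining 18 months: F = S·e^((r − q)·T), (r − q) = 0.0282 − 0.0508 = -0.0226
F = 417.22 · e^(-0.0226 × 18/12) = 417.22 × 0.966668 = 403.3132
Value of long forward = (F − K)·e^(−rT) = (403.3132 − 450.01) · e^(−0.0282·18/12)
= -46.6968 × 0.958582 = -44.76
Short position value = −(long value) = ¥44.76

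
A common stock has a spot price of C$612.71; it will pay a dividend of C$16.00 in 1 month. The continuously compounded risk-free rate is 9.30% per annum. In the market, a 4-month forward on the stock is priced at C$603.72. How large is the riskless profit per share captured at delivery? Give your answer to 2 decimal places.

C$11.91 per share

PV(dividends) I = 16.00·e^(−0.0930·1/12) = 15.8765
Fair forward F* = (S − I)·e^(rT) = (612.71 − 15.8765)·e^0.031000 = 596.8335 × 1.031486 = 615.6254
Market C$603.72 < fair 615.6254: forward underpriced → reverse cash-and-carry (short the stock, invest proceeds at r, pay the dividends, go long the forward).
Profit at T = |F_mkt − F*| = |603.72 − 615.6254| = C$11.91 per share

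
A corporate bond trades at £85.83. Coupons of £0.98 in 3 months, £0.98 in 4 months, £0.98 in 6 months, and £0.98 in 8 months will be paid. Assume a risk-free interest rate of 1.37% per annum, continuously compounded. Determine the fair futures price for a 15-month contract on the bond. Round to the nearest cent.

£83.35

PV(coupons) I = 0.98·e^(−0.0137·3/12) + 0.98·e^(−0.0137·4/12) + 0.98·e^(−0.0137·6/12) + 0.98·e^(−0.0137·8/12)
I = 0.9766 + 0.9755 + 0.9733 + 0.9711 = 3.8965
F = (S − I)·e^(rT) = (85.83 − 3.8965) · e^(0.0137·15/12)
= 81.9335 · e^0.017125 = 81.9335 × 1.017272 = £83.35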